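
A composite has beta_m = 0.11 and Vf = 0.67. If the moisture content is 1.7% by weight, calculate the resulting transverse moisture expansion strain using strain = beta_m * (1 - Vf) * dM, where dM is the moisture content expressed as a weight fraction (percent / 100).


dM = 1.7/100 = 0.017
strain = beta_m * (1-Vf) * dM = 0.11 * 0.33 * 0.017 = 0.0006171

0.0006171


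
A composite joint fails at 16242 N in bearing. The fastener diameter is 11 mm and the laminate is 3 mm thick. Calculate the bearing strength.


sigma_br = F/(d*h) = 16242/(11*3) = 492.2 MPa

492.2 MPa


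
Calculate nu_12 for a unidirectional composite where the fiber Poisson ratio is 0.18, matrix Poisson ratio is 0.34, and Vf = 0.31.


nu_12 = nu_f*Vf + nu_m*(1-Vf) = 0.18*0.31 + 0.34*0.69 = 0.2904

0.2904


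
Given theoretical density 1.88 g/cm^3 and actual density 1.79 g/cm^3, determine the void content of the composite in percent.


Void% = (rho_theo - rho_actual)/rho_theo * 100 = (1.88 - 1.79)/1.88 * 100 = 4.79%

4.79%


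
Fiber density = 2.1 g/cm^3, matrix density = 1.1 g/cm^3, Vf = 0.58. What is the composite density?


rho_c = rho_f*Vf + rho_m*(1-Vf) = 2.1*0.58 + 1.1*0.42 = 1.68 g/cm^3

1.68 g/cm^3


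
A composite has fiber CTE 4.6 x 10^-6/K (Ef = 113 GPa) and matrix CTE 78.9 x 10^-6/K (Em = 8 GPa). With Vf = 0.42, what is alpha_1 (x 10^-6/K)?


E1 = Ef*Vf + Em*(1-Vf) = 52.1
alpha_1 = (alpha_f*Ef*Vf + alpha_m*Em*(1-Vf))/E1 = 11.22 x 10^-6/K

11.22 x 10^-6/K


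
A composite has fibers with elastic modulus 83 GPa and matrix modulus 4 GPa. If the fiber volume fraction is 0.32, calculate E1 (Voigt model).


E1 = Ef*Vf + Em*(1-Vf) = 83*0.32 + 4*0.68 = 29.28 GPa

29.28 GPa


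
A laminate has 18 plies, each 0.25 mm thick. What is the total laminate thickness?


h = n * t_ply = 18 * 0.25 = 4.5 mm

4.5 mm


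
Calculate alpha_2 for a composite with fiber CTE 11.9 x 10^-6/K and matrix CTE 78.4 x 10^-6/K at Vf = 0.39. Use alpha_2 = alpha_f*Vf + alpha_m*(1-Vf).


alpha_2 = alpha_f*Vf + alpha_m*(1-Vf) = 11.9*0.39 + 78.4*0.61 = 52.5 x 10^-6/K

52.5 x 10^-6/K


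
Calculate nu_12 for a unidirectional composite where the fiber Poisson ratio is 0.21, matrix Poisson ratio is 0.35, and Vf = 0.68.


nu_12 = nu_f*Vf + nu_m*(1-Vf) = 0.21*0.68 + 0.35*0.32 = 0.2548

0.2548


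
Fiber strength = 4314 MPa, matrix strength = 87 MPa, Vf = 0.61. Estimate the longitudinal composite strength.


sigma_1 = sigma_f*Vf + sigma_m*(1-Vf) = 4314*0.61 + 87*0.39 = 2665.5 MPa

2665.5 MPa


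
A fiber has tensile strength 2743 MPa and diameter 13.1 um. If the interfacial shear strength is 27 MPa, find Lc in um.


Lc = sigma_f * d / (2 * tau_i) = 2743 * 13.1 / (2 * 27) = 665.4 um

665.4 um


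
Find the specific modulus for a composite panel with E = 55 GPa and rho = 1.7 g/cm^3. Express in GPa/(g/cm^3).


Specific stiffness = E/rho = 55/1.7 = 32.4 GPa/(g/cm^3)

32.4 GPa/(g/cm^3)


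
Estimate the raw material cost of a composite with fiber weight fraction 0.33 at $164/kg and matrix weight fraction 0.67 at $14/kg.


Cost = cost_f*Wf + cost_m*Wm = 164*0.33 + 14*0.67 = $63.5/kg

$63.5/kg


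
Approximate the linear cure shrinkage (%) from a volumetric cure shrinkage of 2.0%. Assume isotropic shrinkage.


Linear shrinkage ≈ vol_shrink/3 = 2.0/3 = 0.667%

0.667%


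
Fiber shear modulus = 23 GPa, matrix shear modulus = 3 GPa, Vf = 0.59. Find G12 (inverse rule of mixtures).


1/G12 = Vf/Gf + (1-Vf)/Gm = 0.59/23 + 0.41/3
G12 = 6.16 GPa

6.16 GPa


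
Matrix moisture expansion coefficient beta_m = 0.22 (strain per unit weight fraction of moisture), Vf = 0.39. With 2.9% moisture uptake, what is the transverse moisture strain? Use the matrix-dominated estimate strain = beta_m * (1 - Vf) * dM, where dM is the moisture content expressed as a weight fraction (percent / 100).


dM = 2.9/100 = 0.029
strain = beta_m * (1-Vf) * dM = 0.22 * 0.61 * 0.029 = 0.0038918

0.0038918


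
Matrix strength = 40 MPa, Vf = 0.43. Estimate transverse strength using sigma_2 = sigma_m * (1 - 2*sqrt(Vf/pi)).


factor = 1 - 2*sqrt(0.43/pi) = 0.2601
sigma_2 = 40 * 0.2601 = 10.4 MPa

10.4 MPa


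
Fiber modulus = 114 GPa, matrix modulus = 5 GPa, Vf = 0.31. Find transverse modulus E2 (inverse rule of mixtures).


1/E2 = Vf/Ef + (1-Vf)/Em = 0.31/114 + 0.69/5
E2 = 7.11 GPa

7.11 GPa


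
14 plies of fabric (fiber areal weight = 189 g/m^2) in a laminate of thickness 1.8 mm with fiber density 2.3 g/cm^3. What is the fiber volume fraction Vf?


Vf = n * FAW / (rho_f * h * 1000) = 14 * 189 / (2.3 * 1.8 * 1000) = 0.6391

0.6391


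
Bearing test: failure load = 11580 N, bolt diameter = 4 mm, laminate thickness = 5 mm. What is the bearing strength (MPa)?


sigma_br = F/(d*h) = 11580/(4*5) = 579.0 MPa

579.0 MPa


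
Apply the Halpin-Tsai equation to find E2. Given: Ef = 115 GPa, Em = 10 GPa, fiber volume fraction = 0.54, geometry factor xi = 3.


eta = (Ef/Em - 1)/(Ef/Em + xi) = (11.5 - 1)/(11.5 + 3) = 0.7241
E2 = Em*(1+xi*eta*Vf)/(1-eta*Vf) = 35.69 GPa

35.69 GPa


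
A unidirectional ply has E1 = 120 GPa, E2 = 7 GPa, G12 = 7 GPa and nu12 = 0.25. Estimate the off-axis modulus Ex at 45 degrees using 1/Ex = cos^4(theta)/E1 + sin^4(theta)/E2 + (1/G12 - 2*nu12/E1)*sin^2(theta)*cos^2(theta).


cos^4(45) = 0.25, sin^4(45) = 0.25, sin^2(45)*cos^2(45) = 0.25
1/G12 - 2*nu12/E1 = 1/7 - 2*0.25/120 = 0.13869 GPa^-1
1/Ex = 0.25/120 + 0.25/7 + 0.13869*0.25 = 0.0724702 GPa^-1
Ex = 13.8 GPa

13.8 GPa


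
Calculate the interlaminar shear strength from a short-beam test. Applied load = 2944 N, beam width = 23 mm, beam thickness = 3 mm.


ILSS = 3F/(4bh) = 3*2944/(4*23*3) = 32.0 MPa

32.0 MPa


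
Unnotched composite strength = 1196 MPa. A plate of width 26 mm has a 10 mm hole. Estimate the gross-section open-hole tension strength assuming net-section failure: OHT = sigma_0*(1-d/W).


OHT = sigma_0*(1-d/W) = 1196*(1-10/26) = 736.0 MPa

736.0 MPa


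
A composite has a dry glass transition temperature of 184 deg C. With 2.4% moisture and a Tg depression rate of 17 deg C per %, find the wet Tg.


Tg_wet = Tg_dry - k*moisture = 184 - 17*2.4 = 143.2 deg C

143.2 deg C


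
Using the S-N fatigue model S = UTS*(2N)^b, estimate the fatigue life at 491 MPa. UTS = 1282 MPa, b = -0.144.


N = 0.5 * (S/UTS)^(1/b) = 0.5 * (491/1282)^(1/-0.144) = 392.1569 cycles

392.1569 cycles


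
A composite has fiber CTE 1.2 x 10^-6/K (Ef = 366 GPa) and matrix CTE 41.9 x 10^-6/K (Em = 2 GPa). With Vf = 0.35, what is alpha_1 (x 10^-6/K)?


E1 = Ef*Vf + Em*(1-Vf) = 129.4
alpha_1 = (alpha_f*Ef*Vf + alpha_m*Em*(1-Vf))/E1 = 1.61 x 10^-6/K

1.61 x 10^-6/K


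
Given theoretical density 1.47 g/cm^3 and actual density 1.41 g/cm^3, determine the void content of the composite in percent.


Void% = (rho_theo - rho_actual)/rho_theo * 100 = (1.47 - 1.41)/1.47 * 100 = 4.08%

4.08%


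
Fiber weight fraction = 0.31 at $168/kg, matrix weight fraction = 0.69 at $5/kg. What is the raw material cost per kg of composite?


Cost = cost_f*Wf + cost_m*Wm = 168*0.31 + 5*0.69 = $55.53/kg

$55.53/kg


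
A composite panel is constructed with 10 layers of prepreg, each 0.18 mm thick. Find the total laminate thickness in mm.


h = n * t_ply = 10 * 0.18 = 1.8 mm

1.8 mm


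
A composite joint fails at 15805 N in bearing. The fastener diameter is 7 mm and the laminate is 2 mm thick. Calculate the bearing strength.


sigma_br = F/(d*h) = 15805/(7*2) = 1128.9 MPa

1128.9 MPa


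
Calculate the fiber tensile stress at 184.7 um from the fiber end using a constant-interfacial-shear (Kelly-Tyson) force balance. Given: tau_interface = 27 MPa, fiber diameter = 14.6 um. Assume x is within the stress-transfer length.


Force balance: sigma_f * (pi*d^2/4) = tau * (pi*d) * x  ->  sigma_f = 4 * tau * x / d
sigma_f = 4 * 27 * 184.7 / 14.6 = 1366.3 MPa

1366.3 MPa


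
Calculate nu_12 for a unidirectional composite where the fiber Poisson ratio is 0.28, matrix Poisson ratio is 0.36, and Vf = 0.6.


nu_12 = nu_f*Vf + nu_m*(1-Vf) = 0.28*0.6 + 0.36*0.4 = 0.312

0.312


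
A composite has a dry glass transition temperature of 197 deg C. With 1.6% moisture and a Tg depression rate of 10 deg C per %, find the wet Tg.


Tg_wet = Tg_dry - k*moisture = 197 - 10*1.6 = 181.0 deg C

181.0 deg C


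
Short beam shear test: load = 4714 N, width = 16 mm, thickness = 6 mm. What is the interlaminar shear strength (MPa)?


ILSS = 3F/(4bh) = 3*4714/(4*16*6) = 36.83 MPa

36.83 MPa


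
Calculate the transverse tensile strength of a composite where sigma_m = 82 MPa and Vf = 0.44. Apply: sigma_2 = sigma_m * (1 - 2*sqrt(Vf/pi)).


factor = 1 - 2*sqrt(0.44/pi) = 0.2515
sigma_2 = 82 * 0.2515 = 20.62 MPa

20.62 MPa


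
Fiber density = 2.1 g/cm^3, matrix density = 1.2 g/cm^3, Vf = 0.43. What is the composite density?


rho_c = rho_f*Vf + rho_m*(1-Vf) = 2.1*0.43 + 1.2*0.57 = 1.587 g/cm^3

1.587 g/cm^3


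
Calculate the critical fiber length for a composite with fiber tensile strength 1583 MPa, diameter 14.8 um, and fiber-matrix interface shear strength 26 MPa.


Lc = sigma_f * d / (2 * tau_i) = 1583 * 14.8 / (2 * 26) = 450.5 um

450.5 um


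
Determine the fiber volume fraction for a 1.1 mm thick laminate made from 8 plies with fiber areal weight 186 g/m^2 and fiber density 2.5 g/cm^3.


Vf = n * FAW / (rho_f * h * 1000) = 8 * 186 / (2.5 * 1.1 * 1000) = 0.5411

0.5411


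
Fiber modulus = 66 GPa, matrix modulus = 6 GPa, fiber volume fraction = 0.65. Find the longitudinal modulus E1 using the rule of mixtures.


E1 = Ef*Vf + Em*(1-Vf) = 66*0.65 + 6*0.35 = 45.0 GPa

45.0 GPa


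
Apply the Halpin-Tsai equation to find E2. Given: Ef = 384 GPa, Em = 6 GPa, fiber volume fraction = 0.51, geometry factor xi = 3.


eta = (Ef/Em - 1)/(Ef/Em + xi) = (64.0 - 1)/(64.0 + 3) = 0.9403
E2 = Em*(1+xi*eta*Vf)/(1-eta*Vf) = 28.11 GPa

28.11 GPa


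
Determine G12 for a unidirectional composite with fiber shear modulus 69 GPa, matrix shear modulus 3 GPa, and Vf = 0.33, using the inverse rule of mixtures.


1/G12 = Vf/Gf + (1-Vf)/Gm = 0.33/69 + 0.67/3
G12 = 4.38 GPa

4.38 GPa


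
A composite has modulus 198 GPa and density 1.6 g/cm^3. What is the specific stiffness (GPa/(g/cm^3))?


Specific stiffness = E/rho = 198/1.6 = 123.8 GPa/(g/cm^3)

123.8 GPa/(g/cm^3)


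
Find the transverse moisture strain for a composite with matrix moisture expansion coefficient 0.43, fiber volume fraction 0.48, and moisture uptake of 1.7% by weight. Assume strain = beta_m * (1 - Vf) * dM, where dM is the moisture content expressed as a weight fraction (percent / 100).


dM = 1.7/100 = 0.017
strain = beta_m * (1-Vf) * dM = 0.43 * 0.52 * 0.017 = 0.0038012

0.0038012


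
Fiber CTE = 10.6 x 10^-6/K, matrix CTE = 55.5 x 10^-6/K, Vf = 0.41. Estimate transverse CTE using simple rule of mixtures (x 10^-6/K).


alpha_2 = alpha_f*Vf + alpha_m*(1-Vf) = 10.6*0.41 + 55.5*0.59 = 37.1 x 10^-6/K

37.1 x 10^-6/K


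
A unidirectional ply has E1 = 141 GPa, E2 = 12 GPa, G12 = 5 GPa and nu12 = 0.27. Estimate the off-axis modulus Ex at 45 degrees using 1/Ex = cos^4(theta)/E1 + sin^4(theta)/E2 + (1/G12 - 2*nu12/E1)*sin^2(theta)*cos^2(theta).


cos^4(45) = 0.25, sin^4(45) = 0.25, sin^2(45)*cos^2(45) = 0.25
1/G12 - 2*nu12/E1 = 1/5 - 2*0.27/141 = 0.19617 GPa^-1
1/Ex = 0.25/141 + 0.25/12 + 0.19617*0.25 = 0.0716489 GPa^-1
Ex = 13.96 GPa

13.96 GPa


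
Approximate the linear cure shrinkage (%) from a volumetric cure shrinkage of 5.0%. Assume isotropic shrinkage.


Linear shrinkage ≈ vol_shrink/3 = 5.0/3 = 1.667%

1.667%


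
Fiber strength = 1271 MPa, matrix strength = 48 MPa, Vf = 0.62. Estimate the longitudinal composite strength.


sigma_1 = sigma_f*Vf + sigma_m*(1-Vf) = 1271*0.62 + 48*0.38 = 806.3 MPa

806.3 MPa


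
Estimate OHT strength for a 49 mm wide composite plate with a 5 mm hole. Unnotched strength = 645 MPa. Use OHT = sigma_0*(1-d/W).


OHT = sigma_0*(1-d/W) = 645*(1-5/49) = 579.2 MPa

579.2 MPa


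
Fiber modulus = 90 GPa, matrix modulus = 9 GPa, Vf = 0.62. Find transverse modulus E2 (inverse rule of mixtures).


1/E2 = Vf/Ef + (1-Vf)/Em = 0.62/90 + 0.38/9
E2 = 20.36 GPa

20.36 GPa


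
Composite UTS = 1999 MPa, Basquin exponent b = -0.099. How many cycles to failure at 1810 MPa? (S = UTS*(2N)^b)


N = 0.5 * (S/UTS)^(1/b) = 0.5 * (1810/1999)^(1/-0.099) = 1.3635 cycles

1.3635 cycles


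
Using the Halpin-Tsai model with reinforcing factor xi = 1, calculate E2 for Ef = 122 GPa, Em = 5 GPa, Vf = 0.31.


eta = (Ef/Em - 1)/(Ef/Em + xi) = (24.4 - 1)/(24.4 + 1) = 0.9213
E2 = Em*(1+xi*eta*Vf)/(1-eta*Vf) = 9.0 GPa

9.0 GPa


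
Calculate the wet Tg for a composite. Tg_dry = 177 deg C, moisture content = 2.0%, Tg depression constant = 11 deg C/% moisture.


Tg_wet = Tg_dry - k*moisture = 177 - 11*2.0 = 155.0 deg C

155.0 deg C


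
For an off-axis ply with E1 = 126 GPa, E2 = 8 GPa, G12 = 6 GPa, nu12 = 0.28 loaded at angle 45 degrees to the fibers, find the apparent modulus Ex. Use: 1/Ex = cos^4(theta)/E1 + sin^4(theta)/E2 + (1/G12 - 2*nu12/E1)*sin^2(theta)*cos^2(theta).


cos^4(45) = 0.25, sin^4(45) = 0.25, sin^2(45)*cos^2(45) = 0.25
1/G12 - 2*nu12/E1 = 1/6 - 2*0.28/126 = 0.162222 GPa^-1
1/Ex = 0.25/126 + 0.25/8 + 0.162222*0.25 = 0.0737897 GPa^-1
Ex = 13.55 GPa

13.55 GPa


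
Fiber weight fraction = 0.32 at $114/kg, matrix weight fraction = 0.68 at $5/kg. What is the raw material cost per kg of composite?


Cost = cost_f*Wf + cost_m*Wm = 114*0.32 + 5*0.68 = $39.88/kg

$39.88/kg


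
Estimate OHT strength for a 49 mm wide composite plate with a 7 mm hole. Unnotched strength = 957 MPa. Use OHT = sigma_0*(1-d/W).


OHT = sigma_0*(1-d/W) = 957*(1-7/49) = 820.3 MPa

820.3 MPa


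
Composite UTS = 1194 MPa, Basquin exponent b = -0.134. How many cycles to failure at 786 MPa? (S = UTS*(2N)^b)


N = 0.5 * (S/UTS)^(1/b) = 0.5 * (786/1194)^(1/-0.134) = 11.3255 cycles

11.3255 cycles


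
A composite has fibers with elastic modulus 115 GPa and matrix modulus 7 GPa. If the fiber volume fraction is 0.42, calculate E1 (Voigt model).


E1 = Ef*Vf + Em*(1-Vf) = 115*0.42 + 7*0.58 = 52.36 GPa

52.36 GPa


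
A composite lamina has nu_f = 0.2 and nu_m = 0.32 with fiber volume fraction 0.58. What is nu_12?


nu_12 = nu_f*Vf + nu_m*(1-Vf) = 0.2*0.58 + 0.32*0.42 = 0.2504

0.2504


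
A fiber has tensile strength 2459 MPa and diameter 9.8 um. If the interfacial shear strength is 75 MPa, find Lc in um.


Lc = sigma_f * d / (2 * tau_i) = 2459 * 9.8 / (2 * 75) = 160.7 um

160.7 um


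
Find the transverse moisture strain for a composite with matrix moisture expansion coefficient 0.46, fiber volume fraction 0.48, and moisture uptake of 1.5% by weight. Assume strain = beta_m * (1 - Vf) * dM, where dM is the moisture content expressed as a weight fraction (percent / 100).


dM = 1.5/100 = 0.015
strain = beta_m * (1-Vf) * dM = 0.46 * 0.52 * 0.015 = 0.003588

0.003588


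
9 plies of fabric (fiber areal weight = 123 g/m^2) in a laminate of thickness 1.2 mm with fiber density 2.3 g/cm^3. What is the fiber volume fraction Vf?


Vf = n * FAW / (rho_f * h * 1000) = 9 * 123 / (2.3 * 1.2 * 1000) = 0.4011

0.4011


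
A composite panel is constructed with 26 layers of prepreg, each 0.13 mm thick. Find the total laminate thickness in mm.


h = n * t_ply = 26 * 0.13 = 3.38 mm

3.38 mm


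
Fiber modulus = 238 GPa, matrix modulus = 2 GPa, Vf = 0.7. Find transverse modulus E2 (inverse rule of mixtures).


1/E2 = Vf/Ef + (1-Vf)/Em = 0.7/238 + 0.3/2
E2 = 6.54 GPa

6.54 GPa


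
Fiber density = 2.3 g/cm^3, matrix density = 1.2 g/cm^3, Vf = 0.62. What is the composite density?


rho_c = rho_f*Vf + rho_m*(1-Vf) = 2.3*0.62 + 1.2*0.38 = 1.882 g/cm^3

1.882 g/cm^3


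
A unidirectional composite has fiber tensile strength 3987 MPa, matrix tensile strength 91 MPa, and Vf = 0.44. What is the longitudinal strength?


sigma_1 = sigma_f*Vf + sigma_m*(1-Vf) = 3987*0.44 + 91*0.56 = 1805.2 MPa

1805.2 MPa


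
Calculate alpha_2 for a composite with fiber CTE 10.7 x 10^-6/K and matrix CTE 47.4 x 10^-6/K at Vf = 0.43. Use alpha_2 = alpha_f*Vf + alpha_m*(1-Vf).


alpha_2 = alpha_f*Vf + alpha_m*(1-Vf) = 10.7*0.43 + 47.4*0.57 = 31.6 x 10^-6/K

31.6 x 10^-6/K


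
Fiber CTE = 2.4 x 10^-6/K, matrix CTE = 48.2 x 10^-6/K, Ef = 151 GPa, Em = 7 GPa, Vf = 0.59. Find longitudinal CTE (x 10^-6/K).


E1 = Ef*Vf + Em*(1-Vf) = 91.96
alpha_1 = (alpha_f*Ef*Vf + alpha_m*Em*(1-Vf))/E1 = 3.83 x 10^-6/K

3.83 x 10^-6/K


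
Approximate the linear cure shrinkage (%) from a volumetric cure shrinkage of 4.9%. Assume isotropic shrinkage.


Linear shrinkage ≈ vol_shrink/3 = 4.9/3 = 1.633%

1.633%


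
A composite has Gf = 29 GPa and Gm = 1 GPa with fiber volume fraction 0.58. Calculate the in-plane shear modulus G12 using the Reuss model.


1/G12 = Vf/Gf + (1-Vf)/Gm = 0.58/29 + 0.42/1
G12 = 2.27 GPa

2.27 GPa


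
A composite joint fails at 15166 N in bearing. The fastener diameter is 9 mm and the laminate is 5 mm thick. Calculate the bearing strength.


sigma_br = F/(d*h) = 15166/(9*5) = 337.0 MPa

337.0 MPa


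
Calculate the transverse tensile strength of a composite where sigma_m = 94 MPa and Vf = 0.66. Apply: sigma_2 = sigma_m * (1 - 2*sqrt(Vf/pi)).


factor = 1 - 2*sqrt(0.66/pi) = 0.0833
sigma_2 = 94 * 0.0833 = 7.83 MPa

7.83 MPa


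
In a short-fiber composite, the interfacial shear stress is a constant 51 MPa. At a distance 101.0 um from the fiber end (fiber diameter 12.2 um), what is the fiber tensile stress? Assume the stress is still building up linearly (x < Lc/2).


Force balance: sigma_f * (pi*d^2/4) = tau * (pi*d) * x  ->  sigma_f = 4 * tau * x / d
sigma_f = 4 * 51 * 101.0 / 12.2 = 1688.9 MPa

1688.9 MPa


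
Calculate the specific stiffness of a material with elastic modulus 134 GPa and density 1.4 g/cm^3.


Specific stiffness = E/rho = 134/1.4 = 95.7 GPa/(g/cm^3)

95.7 GPa/(g/cm^3)


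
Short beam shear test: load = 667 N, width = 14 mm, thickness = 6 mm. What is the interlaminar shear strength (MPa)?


ILSS = 3F/(4bh) = 3*667/(4*14*6) = 5.96 MPa

5.96 MPa


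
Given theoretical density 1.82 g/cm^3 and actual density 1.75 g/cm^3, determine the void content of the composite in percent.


Void% = (rho_theo - rho_actual)/rho_theo * 100 = (1.82 - 1.75)/1.82 * 100 = 3.85%

3.85%


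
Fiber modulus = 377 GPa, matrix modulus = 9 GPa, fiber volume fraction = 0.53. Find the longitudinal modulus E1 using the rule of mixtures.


E1 = Ef*Vf + Em*(1-Vf) = 377*0.53 + 9*0.47 = 204.04 GPa

204.04 GPa


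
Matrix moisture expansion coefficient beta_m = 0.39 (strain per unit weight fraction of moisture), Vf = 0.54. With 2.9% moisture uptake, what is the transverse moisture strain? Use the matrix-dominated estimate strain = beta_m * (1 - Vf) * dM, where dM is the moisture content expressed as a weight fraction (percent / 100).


dM = 2.9/100 = 0.029
strain = beta_m * (1-Vf) * dM = 0.39 * 0.46 * 0.029 = 0.0052026

0.0052026


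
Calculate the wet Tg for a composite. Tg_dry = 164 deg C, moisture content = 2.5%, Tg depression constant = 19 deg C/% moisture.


Tg_wet = Tg_dry - k*moisture = 164 - 19*2.5 = 116.5 deg C

116.5 deg C


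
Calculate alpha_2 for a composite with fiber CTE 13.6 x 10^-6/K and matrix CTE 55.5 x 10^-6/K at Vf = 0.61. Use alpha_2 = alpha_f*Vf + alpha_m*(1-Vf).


alpha_2 = alpha_f*Vf + alpha_m*(1-Vf) = 13.6*0.61 + 55.5*0.39 = 29.9 x 10^-6/K

29.9 x 10^-6/K


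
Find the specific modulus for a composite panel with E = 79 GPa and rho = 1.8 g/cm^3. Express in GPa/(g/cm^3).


Specific stiffness = E/rho = 79/1.8 = 43.9 GPa/(g/cm^3)

43.9 GPa/(g/cm^3)


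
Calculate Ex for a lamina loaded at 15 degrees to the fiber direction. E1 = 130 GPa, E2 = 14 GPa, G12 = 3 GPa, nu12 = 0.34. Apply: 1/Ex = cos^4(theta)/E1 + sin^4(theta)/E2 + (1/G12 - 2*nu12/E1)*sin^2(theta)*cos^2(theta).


cos^4(15) = 0.870513, sin^4(15) = 0.004487, sin^2(15)*cos^2(15) = 0.0625
1/G12 - 2*nu12/E1 = 1/3 - 2*0.34/130 = 0.328103 GPa^-1
1/Ex = 0.870513/130 + 0.004487/14 + 0.328103*0.0625 = 0.0275232 GPa^-1
Ex = 36.33 GPa

36.33 GPa


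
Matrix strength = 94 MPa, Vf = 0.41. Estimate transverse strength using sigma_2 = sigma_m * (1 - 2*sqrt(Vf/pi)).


factor = 1 - 2*sqrt(0.41/pi) = 0.2775
sigma_2 = 94 * 0.2775 = 26.08 MPa

26.08 MPa


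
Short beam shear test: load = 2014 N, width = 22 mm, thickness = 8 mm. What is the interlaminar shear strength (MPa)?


ILSS = 3F/(4bh) = 3*2014/(4*22*8) = 8.58 MPa

8.58 MPa


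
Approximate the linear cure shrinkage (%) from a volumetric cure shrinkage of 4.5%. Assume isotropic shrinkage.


Linear shrinkage ≈ vol_shrink/3 = 4.5/3 = 1.5%

1.5%


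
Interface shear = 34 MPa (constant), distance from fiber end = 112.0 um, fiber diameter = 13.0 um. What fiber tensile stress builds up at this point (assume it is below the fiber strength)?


Force balance: sigma_f * (pi*d^2/4) = tau * (pi*d) * x  ->  sigma_f = 4 * tau * x / d
sigma_f = 4 * 34 * 112.0 / 13.0 = 1171.7 MPa

1171.7 MPa


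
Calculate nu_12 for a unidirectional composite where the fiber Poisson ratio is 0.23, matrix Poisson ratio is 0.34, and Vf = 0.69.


nu_12 = nu_f*Vf + nu_m*(1-Vf) = 0.23*0.69 + 0.34*0.31 = 0.2641

0.2641


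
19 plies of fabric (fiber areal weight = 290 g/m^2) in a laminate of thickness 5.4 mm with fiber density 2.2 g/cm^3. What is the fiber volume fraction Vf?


Vf = n * FAW / (rho_f * h * 1000) = 19 * 290 / (2.2 * 5.4 * 1000) = 0.4638

0.4638


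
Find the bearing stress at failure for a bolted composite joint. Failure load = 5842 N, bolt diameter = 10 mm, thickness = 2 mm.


sigma_br = F/(d*h) = 5842/(10*2) = 292.1 MPa

292.1 MPa


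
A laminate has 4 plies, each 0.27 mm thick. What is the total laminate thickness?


h = n * t_ply = 4 * 0.27 = 1.08 mm

1.08 mm


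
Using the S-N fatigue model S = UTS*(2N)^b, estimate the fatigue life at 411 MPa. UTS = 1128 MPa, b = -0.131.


N = 0.5 * (S/UTS)^(1/b) = 0.5 * (411/1128)^(1/-0.131) = 1111.8558 cycles

1111.8558 cycles


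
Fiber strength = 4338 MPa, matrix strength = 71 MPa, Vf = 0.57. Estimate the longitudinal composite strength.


sigma_1 = sigma_f*Vf + sigma_m*(1-Vf) = 4338*0.57 + 71*0.43 = 2503.2 MPa

2503.2 MPa


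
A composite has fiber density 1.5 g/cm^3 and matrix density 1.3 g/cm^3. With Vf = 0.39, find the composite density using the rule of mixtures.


rho_c = rho_f*Vf + rho_m*(1-Vf) = 1.5*0.39 + 1.3*0.61 = 1.378 g/cm^3

1.378 g/cm^3


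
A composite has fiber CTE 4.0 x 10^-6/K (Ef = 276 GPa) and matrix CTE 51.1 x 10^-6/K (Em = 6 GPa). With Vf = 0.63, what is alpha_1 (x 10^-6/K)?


E1 = Ef*Vf + Em*(1-Vf) = 176.1
alpha_1 = (alpha_f*Ef*Vf + alpha_m*Em*(1-Vf))/E1 = 4.59 x 10^-6/K

4.59 x 10^-6/K


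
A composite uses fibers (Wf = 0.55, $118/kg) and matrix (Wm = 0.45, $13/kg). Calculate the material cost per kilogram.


Cost = cost_f*Wf + cost_m*Wm = 118*0.55 + 13*0.45 = $70.75/kg

$70.75/kg


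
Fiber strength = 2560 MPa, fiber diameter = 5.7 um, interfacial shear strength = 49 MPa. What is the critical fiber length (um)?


Lc = sigma_f * d / (2 * tau_i) = 2560 * 5.7 / (2 * 49) = 148.9 um

148.9 um


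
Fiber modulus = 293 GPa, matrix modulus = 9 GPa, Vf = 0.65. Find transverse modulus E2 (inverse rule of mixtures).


1/E2 = Vf/Ef + (1-Vf)/Em = 0.65/293 + 0.35/9
E2 = 24.33 GPa

24.33 GPa


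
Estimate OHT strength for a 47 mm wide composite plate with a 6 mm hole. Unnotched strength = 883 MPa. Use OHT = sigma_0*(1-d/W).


OHT = sigma_0*(1-d/W) = 883*(1-6/47) = 770.3 MPa

770.3 MPa


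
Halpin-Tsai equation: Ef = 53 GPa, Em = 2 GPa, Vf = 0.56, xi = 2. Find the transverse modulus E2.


eta = (Ef/Em - 1)/(Ef/Em + xi) = (26.5 - 1)/(26.5 + 2) = 0.8947
E2 = Em*(1+xi*eta*Vf)/(1-eta*Vf) = 8.03 GPa

8.03 GPa


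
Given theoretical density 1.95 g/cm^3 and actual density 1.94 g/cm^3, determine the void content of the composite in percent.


Void% = (rho_theo - rho_actual)/rho_theo * 100 = (1.95 - 1.94)/1.95 * 100 = 0.51%

0.51%


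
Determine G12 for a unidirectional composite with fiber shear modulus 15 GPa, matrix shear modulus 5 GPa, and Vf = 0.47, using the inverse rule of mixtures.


1/G12 = Vf/Gf + (1-Vf)/Gm = 0.47/15 + 0.53/5
G12 = 7.28 GPa

7.28 GPa


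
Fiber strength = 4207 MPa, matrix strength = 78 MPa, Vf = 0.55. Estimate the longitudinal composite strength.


sigma_1 = sigma_f*Vf + sigma_m*(1-Vf) = 4207*0.55 + 78*0.45 = 2349.0 MPa

2349.0 MPa


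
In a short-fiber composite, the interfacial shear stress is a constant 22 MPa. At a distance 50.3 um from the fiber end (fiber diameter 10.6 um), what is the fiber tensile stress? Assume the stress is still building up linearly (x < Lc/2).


Force balance: sigma_f * (pi*d^2/4) = tau * (pi*d) * x  ->  sigma_f = 4 * tau * x / d
sigma_f = 4 * 22 * 50.3 / 10.6 = 417.6 MPa

417.6 MPa


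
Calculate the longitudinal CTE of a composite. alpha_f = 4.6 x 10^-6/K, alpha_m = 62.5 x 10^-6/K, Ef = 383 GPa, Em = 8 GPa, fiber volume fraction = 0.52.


E1 = Ef*Vf + Em*(1-Vf) = 203.0
alpha_1 = (alpha_f*Ef*Vf + alpha_m*Em*(1-Vf))/E1 = 5.7 x 10^-6/K

5.7 x 10^-6/K


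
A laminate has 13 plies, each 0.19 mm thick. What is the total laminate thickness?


h = n * t_ply = 13 * 0.19 = 2.47 mm

2.47 mm


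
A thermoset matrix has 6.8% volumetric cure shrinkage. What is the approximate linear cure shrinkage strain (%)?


Linear shrinkage ≈ vol_shrink/3 = 6.8/3 = 2.267%

2.267%


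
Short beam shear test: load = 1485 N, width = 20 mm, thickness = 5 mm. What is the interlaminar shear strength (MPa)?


ILSS = 3F/(4bh) = 3*1485/(4*20*5) = 11.14 MPa

11.14 MPa


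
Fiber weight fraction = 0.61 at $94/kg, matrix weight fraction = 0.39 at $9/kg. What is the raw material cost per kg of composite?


Cost = cost_f*Wf + cost_m*Wm = 94*0.61 + 9*0.39 = $60.85/kg

$60.85/kg


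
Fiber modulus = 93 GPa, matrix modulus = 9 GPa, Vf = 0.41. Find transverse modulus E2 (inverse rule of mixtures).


1/E2 = Vf/Ef + (1-Vf)/Em = 0.41/93 + 0.59/9
E2 = 14.29 GPa

14.29 GPa


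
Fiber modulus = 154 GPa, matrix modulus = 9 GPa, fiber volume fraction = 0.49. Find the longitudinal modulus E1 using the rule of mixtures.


E1 = Ef*Vf + Em*(1-Vf) = 154*0.49 + 9*0.51 = 80.05 GPa

80.05 GPa


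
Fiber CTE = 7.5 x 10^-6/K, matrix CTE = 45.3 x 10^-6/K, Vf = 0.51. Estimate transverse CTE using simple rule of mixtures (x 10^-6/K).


alpha_2 = alpha_f*Vf + alpha_m*(1-Vf) = 7.5*0.51 + 45.3*0.49 = 26.0 x 10^-6/K

26.0 x 10^-6/K


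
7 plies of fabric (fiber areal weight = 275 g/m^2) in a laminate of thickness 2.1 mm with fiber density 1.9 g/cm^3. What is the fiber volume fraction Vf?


Vf = n * FAW / (rho_f * h * 1000) = 7 * 275 / (1.9 * 2.1 * 1000) = 0.4825

0.4825


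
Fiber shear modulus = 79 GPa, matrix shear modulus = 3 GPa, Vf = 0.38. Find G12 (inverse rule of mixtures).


1/G12 = Vf/Gf + (1-Vf)/Gm = 0.38/79 + 0.62/3
G12 = 4.73 GPa

4.73 GPa


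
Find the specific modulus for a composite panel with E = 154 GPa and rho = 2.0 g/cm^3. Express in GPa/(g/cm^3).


Specific stiffness = E/rho = 154/2.0 = 77.0 GPa/(g/cm^3)

77.0 GPa/(g/cm^3)


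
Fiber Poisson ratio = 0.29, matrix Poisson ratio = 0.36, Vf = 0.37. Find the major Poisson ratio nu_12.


nu_12 = nu_f*Vf + nu_m*(1-Vf) = 0.29*0.37 + 0.36*0.63 = 0.3341

0.3341


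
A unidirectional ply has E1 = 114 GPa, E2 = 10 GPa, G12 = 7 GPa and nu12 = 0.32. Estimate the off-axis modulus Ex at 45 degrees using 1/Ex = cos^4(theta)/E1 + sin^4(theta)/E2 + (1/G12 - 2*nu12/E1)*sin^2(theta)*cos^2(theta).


cos^4(45) = 0.25, sin^4(45) = 0.25, sin^2(45)*cos^2(45) = 0.25
1/G12 - 2*nu12/E1 = 1/7 - 2*0.32/114 = 0.137243 GPa^-1
1/Ex = 0.25/114 + 0.25/10 + 0.137243*0.25 = 0.0615038 GPa^-1
Ex = 16.26 GPa

16.26 GPa


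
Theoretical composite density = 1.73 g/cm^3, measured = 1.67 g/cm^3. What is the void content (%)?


Void% = (rho_theo - rho_actual)/rho_theo * 100 = (1.73 - 1.67)/1.73 * 100 = 3.47%

3.47%


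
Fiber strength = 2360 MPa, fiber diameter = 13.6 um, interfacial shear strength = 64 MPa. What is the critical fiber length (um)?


Lc = sigma_f * d / (2 * tau_i) = 2360 * 13.6 / (2 * 64) = 250.8 um

250.8 um


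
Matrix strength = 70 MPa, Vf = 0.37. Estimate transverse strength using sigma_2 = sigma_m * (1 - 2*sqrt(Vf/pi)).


factor = 1 - 2*sqrt(0.37/pi) = 0.3136
sigma_2 = 70 * 0.3136 = 21.95 MPa

21.95 MPa


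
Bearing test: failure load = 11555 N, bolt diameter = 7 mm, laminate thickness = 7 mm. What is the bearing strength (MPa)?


sigma_br = F/(d*h) = 11555/(7*7) = 235.8 MPa

235.8 MPa


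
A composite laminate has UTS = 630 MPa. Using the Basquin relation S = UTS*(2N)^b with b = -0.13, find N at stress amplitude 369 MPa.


N = 0.5 * (S/UTS)^(1/b) = 0.5 * (369/630)^(1/-0.13) = 30.6198 cycles

30.6198 cycles


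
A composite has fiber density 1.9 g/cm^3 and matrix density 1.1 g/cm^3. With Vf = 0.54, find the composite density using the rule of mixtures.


rho_c = rho_f*Vf + rho_m*(1-Vf) = 1.9*0.54 + 1.1*0.46 = 1.532 g/cm^3

1.532 g/cm^3


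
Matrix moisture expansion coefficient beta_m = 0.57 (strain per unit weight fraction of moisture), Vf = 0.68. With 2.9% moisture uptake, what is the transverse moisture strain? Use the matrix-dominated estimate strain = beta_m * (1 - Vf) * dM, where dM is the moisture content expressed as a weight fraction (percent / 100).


dM = 2.9/100 = 0.029
strain = beta_m * (1-Vf) * dM = 0.57 * 0.32 * 0.029 = 0.0052896

0.0052896


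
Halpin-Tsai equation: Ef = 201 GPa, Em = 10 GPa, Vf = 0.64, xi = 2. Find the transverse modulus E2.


eta = (Ef/Em - 1)/(Ef/Em + xi) = (20.1 - 1)/(20.1 + 2) = 0.8643
E2 = Em*(1+xi*eta*Vf)/(1-eta*Vf) = 47.13 GPa

47.13 GPa


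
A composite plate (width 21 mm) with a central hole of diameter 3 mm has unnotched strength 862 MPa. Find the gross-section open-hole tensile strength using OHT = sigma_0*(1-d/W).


OHT = sigma_0*(1-d/W) = 862*(1-3/21) = 738.9 MPa

738.9 MPa


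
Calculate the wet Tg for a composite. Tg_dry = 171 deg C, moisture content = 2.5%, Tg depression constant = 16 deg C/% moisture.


Tg_wet = Tg_dry - k*moisture = 171 - 16*2.5 = 131.0 deg C

131.0 deg C


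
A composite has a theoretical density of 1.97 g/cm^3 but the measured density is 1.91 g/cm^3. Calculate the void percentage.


Void% = (rho_theo - rho_actual)/rho_theo * 100 = (1.97 - 1.91)/1.97 * 100 = 3.05%

3.05%


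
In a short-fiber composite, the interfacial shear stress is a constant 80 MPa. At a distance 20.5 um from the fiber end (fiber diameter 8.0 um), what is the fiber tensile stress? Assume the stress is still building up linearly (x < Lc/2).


Force balance: sigma_f * (pi*d^2/4) = tau * (pi*d) * x  ->  sigma_f = 4 * tau * x / d
sigma_f = 4 * 80 * 20.5 / 8.0 = 820.0 MPa

820.0 MPa


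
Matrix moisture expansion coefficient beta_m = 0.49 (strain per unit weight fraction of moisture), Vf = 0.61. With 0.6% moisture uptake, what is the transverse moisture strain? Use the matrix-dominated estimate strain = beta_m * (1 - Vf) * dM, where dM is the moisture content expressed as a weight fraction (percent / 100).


dM = 0.6/100 = 0.006
strain = beta_m * (1-Vf) * dM = 0.49 * 0.39 * 0.006 = 0.0011466

0.0011466


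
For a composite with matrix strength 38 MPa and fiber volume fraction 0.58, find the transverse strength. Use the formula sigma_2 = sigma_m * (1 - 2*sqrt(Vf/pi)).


factor = 1 - 2*sqrt(0.58/pi) = 0.1407
sigma_2 = 38 * 0.1407 = 5.34 MPa

5.34 MPa


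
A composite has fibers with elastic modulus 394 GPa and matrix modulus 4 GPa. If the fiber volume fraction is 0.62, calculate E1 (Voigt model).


E1 = Ef*Vf + Em*(1-Vf) = 394*0.62 + 4*0.38 = 245.8 GPa

245.8 GPa


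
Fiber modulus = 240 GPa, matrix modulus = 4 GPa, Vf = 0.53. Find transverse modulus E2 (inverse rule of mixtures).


1/E2 = Vf/Ef + (1-Vf)/Em = 0.53/240 + 0.47/4
E2 = 8.35 GPa

8.35 GPa


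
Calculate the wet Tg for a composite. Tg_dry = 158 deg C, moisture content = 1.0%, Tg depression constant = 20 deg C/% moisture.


Tg_wet = Tg_dry - k*moisture = 158 - 20*1.0 = 138.0 deg C

138.0 deg C


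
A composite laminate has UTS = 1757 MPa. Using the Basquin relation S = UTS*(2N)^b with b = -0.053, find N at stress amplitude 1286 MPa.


N = 0.5 * (S/UTS)^(1/b) = 0.5 * (1286/1757)^(1/-0.053) = 180.3660 cycles

180.3660 cycles


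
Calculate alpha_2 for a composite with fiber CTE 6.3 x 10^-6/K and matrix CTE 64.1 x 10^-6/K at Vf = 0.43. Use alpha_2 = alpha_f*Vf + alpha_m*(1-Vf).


alpha_2 = alpha_f*Vf + alpha_m*(1-Vf) = 6.3*0.43 + 64.1*0.57 = 39.2 x 10^-6/K

39.2 x 10^-6/K


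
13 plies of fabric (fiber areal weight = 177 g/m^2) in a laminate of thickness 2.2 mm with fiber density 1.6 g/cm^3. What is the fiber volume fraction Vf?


Vf = n * FAW / (rho_f * h * 1000) = 13 * 177 / (1.6 * 2.2 * 1000) = 0.6537

0.6537


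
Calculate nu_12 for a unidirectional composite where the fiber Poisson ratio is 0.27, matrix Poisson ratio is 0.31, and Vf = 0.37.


nu_12 = nu_f*Vf + nu_m*(1-Vf) = 0.27*0.37 + 0.31*0.63 = 0.2952

0.2952


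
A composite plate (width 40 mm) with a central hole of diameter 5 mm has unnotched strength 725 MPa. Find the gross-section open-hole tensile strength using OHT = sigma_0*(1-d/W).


OHT = sigma_0*(1-d/W) = 725*(1-5/40) = 634.4 MPa

634.4 MPa


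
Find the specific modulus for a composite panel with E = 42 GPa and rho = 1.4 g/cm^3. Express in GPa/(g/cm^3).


Specific stiffness = E/rho = 42/1.4 = 30.0 GPa/(g/cm^3)

30.0 GPa/(g/cm^3)


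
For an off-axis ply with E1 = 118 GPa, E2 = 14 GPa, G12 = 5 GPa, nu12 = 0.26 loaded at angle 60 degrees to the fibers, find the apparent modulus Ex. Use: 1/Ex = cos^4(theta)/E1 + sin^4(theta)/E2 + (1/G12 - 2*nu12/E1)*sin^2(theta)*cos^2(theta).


cos^4(60) = 0.0625, sin^4(60) = 0.5625, sin^2(60)*cos^2(60) = 0.1875
1/G12 - 2*nu12/E1 = 1/5 - 2*0.26/118 = 0.195593 GPa^-1
1/Ex = 0.0625/118 + 0.5625/14 + 0.195593*0.1875 = 0.077382 GPa^-1
Ex = 12.92 GPa

12.92 GPa


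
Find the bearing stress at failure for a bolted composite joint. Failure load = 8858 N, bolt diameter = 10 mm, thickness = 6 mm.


sigma_br = F/(d*h) = 8858/(10*6) = 147.6 MPa

147.6 MPa


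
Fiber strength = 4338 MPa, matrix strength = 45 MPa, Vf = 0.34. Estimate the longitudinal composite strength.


sigma_1 = sigma_f*Vf + sigma_m*(1-Vf) = 4338*0.34 + 45*0.66 = 1504.6 MPa

1504.6 MPa


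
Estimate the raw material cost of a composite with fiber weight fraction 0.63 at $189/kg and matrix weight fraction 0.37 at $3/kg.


Cost = cost_f*Wf + cost_m*Wm = 189*0.63 + 3*0.37 = $120.18/kg

$120.18/kg


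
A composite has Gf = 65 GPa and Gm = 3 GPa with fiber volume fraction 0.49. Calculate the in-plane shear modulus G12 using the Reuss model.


1/G12 = Vf/Gf + (1-Vf)/Gm = 0.49/65 + 0.51/3
G12 = 5.63 GPa

5.63 GPa


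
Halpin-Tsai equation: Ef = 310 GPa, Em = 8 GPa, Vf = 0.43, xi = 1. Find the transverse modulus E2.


eta = (Ef/Em - 1)/(Ef/Em + xi) = (38.75 - 1)/(38.75 + 1) = 0.9497
E2 = Em*(1+xi*eta*Vf)/(1-eta*Vf) = 19.04 GPa

19.04 GPa


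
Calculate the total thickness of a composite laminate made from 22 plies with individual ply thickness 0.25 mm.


h = n * t_ply = 22 * 0.25 = 5.5 mm

5.5 mm


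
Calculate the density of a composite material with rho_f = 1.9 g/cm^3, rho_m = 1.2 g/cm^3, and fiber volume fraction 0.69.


rho_c = rho_f*Vf + rho_m*(1-Vf) = 1.9*0.69 + 1.2*0.31 = 1.683 g/cm^3

1.683 g/cm^3


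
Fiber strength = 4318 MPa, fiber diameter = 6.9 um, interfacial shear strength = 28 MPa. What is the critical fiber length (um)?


Lc = sigma_f * d / (2 * tau_i) = 4318 * 6.9 / (2 * 28) = 532.0 um

532.0 um


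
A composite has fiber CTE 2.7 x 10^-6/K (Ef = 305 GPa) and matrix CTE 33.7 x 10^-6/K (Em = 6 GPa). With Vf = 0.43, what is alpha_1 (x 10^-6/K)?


E1 = Ef*Vf + Em*(1-Vf) = 134.57
alpha_1 = (alpha_f*Ef*Vf + alpha_m*Em*(1-Vf))/E1 = 3.49 x 10^-6/K

3.49 x 10^-6/K


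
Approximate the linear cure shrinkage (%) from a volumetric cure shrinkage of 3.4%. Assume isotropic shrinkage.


Linear shrinkage ≈ vol_shrink/3 = 3.4/3 = 1.133%

1.133%


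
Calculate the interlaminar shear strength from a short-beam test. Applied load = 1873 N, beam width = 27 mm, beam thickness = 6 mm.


ILSS = 3F/(4bh) = 3*1873/(4*27*6) = 8.67 MPa

8.67 MPa


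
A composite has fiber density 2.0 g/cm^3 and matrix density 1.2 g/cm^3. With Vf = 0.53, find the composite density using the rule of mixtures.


rho_c = rho_f*Vf + rho_m*(1-Vf) = 2.0*0.53 + 1.2*0.47 = 1.624 g/cm^3

1.624 g/cm^3


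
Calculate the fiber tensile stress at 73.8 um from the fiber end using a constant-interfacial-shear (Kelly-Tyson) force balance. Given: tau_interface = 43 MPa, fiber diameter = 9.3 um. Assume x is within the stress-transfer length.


Force balance: sigma_f * (pi*d^2/4) = tau * (pi*d) * x  ->  sigma_f = 4 * tau * x / d
sigma_f = 4 * 43 * 73.8 / 9.3 = 1364.9 MPa

1364.9 MPa


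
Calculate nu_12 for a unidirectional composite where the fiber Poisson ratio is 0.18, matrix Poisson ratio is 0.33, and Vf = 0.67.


nu_12 = nu_f*Vf + nu_m*(1-Vf) = 0.18*0.67 + 0.33*0.33 = 0.2295

0.2295


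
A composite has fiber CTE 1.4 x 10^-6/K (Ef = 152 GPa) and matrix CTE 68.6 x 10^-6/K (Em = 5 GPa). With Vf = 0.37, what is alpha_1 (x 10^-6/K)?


E1 = Ef*Vf + Em*(1-Vf) = 59.39
alpha_1 = (alpha_f*Ef*Vf + alpha_m*Em*(1-Vf))/E1 = 4.96 x 10^-6/K

4.96 x 10^-6/K


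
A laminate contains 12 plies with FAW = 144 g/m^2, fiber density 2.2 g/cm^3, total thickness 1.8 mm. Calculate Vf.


Vf = n * FAW / (rho_f * h * 1000) = 12 * 144 / (2.2 * 1.8 * 1000) = 0.4364

0.4364


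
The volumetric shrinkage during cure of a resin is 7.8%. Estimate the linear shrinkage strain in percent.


Linear shrinkage ≈ vol_shrink/3 = 7.8/3 = 2.6%

2.6%


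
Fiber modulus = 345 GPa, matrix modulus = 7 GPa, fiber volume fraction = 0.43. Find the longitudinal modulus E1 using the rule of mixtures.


E1 = Ef*Vf + Em*(1-Vf) = 345*0.43 + 7*0.57 = 152.34 GPa

152.34 GPa


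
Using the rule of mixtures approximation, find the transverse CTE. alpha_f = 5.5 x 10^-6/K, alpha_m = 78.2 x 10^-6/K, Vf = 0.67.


alpha_2 = alpha_f*Vf + alpha_m*(1-Vf) = 5.5*0.67 + 78.2*0.33 = 29.5 x 10^-6/K

29.5 x 10^-6/K


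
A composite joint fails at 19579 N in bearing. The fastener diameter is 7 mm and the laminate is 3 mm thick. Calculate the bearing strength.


sigma_br = F/(d*h) = 19579/(7*3) = 932.3 MPa

932.3 MPa


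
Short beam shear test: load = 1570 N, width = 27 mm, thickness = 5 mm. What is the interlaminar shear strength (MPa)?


ILSS = 3F/(4bh) = 3*1570/(4*27*5) = 8.72 MPa

8.72 MPa


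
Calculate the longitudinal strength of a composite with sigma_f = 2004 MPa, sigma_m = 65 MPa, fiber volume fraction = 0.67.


sigma_1 = sigma_f*Vf + sigma_m*(1-Vf) = 2004*0.67 + 65*0.33 = 1364.1 MPa

1364.1 MPa


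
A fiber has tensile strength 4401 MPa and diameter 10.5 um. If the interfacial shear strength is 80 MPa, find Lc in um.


Lc = sigma_f * d / (2 * tau_i) = 4401 * 10.5 / (2 * 80) = 288.8 um

288.8 um


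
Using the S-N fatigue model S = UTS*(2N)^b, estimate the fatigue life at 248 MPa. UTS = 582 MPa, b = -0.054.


N = 0.5 * (S/UTS)^(1/b) = 0.5 * (248/582)^(1/-0.054) = 3.6270e+06 cycles

3.6270e+06 cycles


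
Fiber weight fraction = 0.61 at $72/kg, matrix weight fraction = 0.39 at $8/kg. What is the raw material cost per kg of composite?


Cost = cost_f*Wf + cost_m*Wm = 72*0.61 + 8*0.39 = $47.04/kg

$47.04/kg


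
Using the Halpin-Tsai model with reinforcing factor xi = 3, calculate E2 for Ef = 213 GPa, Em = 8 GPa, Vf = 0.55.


eta = (Ef/Em - 1)/(Ef/Em + xi) = (26.625 - 1)/(26.625 + 3) = 0.865
E2 = Em*(1+xi*eta*Vf)/(1-eta*Vf) = 37.04 GPa

37.04 GPa
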